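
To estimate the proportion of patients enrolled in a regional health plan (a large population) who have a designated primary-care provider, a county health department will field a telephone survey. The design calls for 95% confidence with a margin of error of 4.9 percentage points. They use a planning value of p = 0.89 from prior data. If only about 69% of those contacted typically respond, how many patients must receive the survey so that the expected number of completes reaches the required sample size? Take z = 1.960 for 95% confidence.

Completed interviews needed: n₀ = 1.960² × 0.0979 / 0.049² ≈ 156.64 → 157.
At a 69% response rate, contacts needed = 157 / 0.69 ≈ 227.54 → 228.

228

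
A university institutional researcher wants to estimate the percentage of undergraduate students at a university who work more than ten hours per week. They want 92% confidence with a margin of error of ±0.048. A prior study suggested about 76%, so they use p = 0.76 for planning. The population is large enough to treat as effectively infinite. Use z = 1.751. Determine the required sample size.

243

With p = 0.76, p(1−p) = 0.1824.
n = z²·p(1−p)/E² = 1.751² × 0.1824 / 0.048² = 3.0660 × 0.1824 / 0.002304 ≈ 242.73.
Rounding up gives n = 243.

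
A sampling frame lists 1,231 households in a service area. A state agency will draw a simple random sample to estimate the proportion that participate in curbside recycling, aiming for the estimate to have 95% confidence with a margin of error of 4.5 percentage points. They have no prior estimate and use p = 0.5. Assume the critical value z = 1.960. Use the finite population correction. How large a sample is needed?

343

Unadjusted: n₀ = 1.960² × 0.50 × 0.50 / 0.045² ≈ 474.27, so n₀ = 475.
Finite population correction with N = 1,231: n = n₀ / (1 + (n₀−1)/N) = 475 / (1 + 474/1231) = 475 / 1.3851 ≈ 342.95.
Rounding up, n = 343.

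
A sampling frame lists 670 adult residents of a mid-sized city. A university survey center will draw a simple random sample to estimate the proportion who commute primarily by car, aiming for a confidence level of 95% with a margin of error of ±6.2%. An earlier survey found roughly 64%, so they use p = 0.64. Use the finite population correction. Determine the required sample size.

172

For 95% confidence, z = 1.960.
Unadjusted: n₀ = 1.960² × 0.64 × 0.36 / 0.062² ≈ 230.26, so n₀ = 231.
Finite population correction with N = 670: n = n₀ / (1 + (n₀−1)/N) = 231 / (1 + 230/670) = 231 / 1.3433 ≈ 171.97.
Rounding up, n = 172.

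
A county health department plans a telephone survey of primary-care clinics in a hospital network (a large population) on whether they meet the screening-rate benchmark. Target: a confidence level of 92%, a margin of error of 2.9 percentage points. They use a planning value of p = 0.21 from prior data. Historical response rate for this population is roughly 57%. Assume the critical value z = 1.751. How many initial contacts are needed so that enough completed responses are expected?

Completed interviews needed: n₀ = 1.751² × 0.1659 / 0.029² ≈ 604.82 → 605.
At a 57% response rate, contacts needed = 605 / 0.57 ≈ 1061.40 → 1062.

1062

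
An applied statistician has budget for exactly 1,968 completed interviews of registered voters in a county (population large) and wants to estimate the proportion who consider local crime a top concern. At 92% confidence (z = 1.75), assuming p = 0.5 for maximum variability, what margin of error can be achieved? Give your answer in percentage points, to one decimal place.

SE(p̂) = √[p(1−p)/n] = √[0.2500/1968] = 0.01127.
E = z × SE = 1.75 × 0.01127 = 0.01972, or 2.0 percentage points.

2.0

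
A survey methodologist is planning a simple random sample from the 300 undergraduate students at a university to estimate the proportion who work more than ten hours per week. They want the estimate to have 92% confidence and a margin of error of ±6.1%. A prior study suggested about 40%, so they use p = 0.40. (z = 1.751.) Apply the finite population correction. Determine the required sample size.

Unadjusted: n₀ = 1.751² × 0.40 × 0.60 / 0.061² ≈ 197.75, so n₀ = 198.
Finite population correction with N = 300: n = n₀ / (1 + (n₀−1)/N) = 198 / (1 + 197/300) = 198 / 1.6567 ≈ 119.52.
Rounding up, n = 120.

120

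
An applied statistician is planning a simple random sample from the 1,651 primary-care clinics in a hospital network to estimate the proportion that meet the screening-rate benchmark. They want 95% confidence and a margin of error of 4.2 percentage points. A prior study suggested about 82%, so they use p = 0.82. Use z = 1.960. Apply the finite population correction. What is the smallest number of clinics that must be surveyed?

270

Unadjusted: n₀ = 1.960² × 0.82 × 0.18 / 0.042² ≈ 321.44, so n₀ = 322.
Finite population correction with N = 1,651: n = n₀ / (1 + (n₀−1)/N) = 322 / (1 + 321/1651) = 322 / 1.1944 ≈ 269.59.
Rounding up, n = 270.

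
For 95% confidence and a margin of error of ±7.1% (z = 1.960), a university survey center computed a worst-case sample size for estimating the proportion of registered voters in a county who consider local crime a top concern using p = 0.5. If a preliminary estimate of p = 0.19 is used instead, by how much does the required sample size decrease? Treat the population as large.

73

Conservative (p = 0.5): n = 1.960² × 0.25 / 0.071² ≈ 190.52 → 191.
Using p = 0.19: p(1−p) = 0.1539, so n = 1.960² × 0.1539 / 0.071² ≈ 117.28 → 118.
Reduction: 191 − 118 = 73.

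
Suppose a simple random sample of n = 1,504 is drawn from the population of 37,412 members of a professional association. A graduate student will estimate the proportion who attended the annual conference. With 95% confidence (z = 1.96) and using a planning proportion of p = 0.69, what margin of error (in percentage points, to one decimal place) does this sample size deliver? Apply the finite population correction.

2.3

Finite-population factor: (N−n)/(N−1) = (37412−1504)/(37412−1) = 0.9598.
SE(p̂) = √[p(1−p)/n · (N−n)/(N−1)] = √[0.2139/1504 × 0.9598] = 0.01168.
E = z × SE = 1.96 × 0.01168 = 0.02290 ≈ 2.3 percentage points.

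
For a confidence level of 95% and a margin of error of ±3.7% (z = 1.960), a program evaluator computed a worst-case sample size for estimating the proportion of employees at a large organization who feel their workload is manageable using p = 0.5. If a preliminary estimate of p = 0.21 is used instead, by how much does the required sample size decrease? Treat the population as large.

236

Conservative (p = 0.5): n = 1.960² × 0.25 / 0.037² ≈ 701.53 → 702.
Using p = 0.21: p(1−p) = 0.1659, so n = 1.960² × 0.1659 / 0.037² ≈ 465.54 → 466.
Reduction: 702 − 466 = 236.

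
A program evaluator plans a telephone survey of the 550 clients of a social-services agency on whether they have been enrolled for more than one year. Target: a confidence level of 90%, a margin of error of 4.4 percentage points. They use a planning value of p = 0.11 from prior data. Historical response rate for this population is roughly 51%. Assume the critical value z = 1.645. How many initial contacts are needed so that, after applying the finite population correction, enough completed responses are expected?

216

Completed interviews needed (unadjusted): n₀ = 1.645² × 0.0979 / 0.044² ≈ 136.84 → 137.
FPC for N = 550: n = 137 / (1 + 136/550) = 137 / 1.2473 ≈ 109.84 → 110.
At a 51% response rate, contacts needed = 110 / 0.51 ≈ 215.69 → 216.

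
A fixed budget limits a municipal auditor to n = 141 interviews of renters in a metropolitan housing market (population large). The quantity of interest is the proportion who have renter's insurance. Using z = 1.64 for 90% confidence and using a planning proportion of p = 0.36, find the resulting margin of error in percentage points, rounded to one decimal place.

SE(p̂) = √[p(1−p)/n] = √[0.2304/141] = 0.04042.
E = z × SE = 1.64 × 0.04042 = 0.06629, or 6.6 percentage points.

6.6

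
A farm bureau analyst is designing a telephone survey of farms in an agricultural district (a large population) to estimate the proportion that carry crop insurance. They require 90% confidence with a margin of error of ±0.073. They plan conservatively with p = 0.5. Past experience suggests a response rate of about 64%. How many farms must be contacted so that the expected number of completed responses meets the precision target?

199

For 90% confidence, z = 1.645.
Completed interviews needed: n₀ = 1.645² × 0.2500 / 0.073² ≈ 126.95 → 127.
At a 64% response rate, contacts needed = 127 / 0.64 ≈ 198.44 → 199.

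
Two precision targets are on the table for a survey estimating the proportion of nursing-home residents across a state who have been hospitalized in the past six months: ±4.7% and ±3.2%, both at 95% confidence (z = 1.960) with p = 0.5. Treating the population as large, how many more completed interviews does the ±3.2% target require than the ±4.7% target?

503

At ±4.7%: n = 1.960² × 0.2500 / 0.047² ≈ 434.77 → 435.
At ±3.2%: n = 1.960² × 0.2500 / 0.032² ≈ 937.89 → 938.
Additional respondents: 938 − 435 = 503.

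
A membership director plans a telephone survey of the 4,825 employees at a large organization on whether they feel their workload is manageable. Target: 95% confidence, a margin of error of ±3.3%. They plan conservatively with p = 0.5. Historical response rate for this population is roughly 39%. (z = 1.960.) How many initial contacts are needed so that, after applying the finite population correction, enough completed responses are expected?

1913

Completed interviews needed (unadjusted): n₀ = 1.960² × 0.2500 / 0.033² ≈ 881.91 → 882.
FPC for N = 4,825: n = 882 / (1 + 881/4825) = 882 / 1.1826 ≈ 745.82 → 746.
At a 39% response rate, contacts needed = 746 / 0.39 ≈ 1912.82 → 1913.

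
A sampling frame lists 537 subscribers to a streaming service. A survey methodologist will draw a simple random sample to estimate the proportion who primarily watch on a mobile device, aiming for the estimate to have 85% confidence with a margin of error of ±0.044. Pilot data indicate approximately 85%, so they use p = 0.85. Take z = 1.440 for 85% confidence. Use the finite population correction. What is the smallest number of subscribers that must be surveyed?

Unadjusted: n₀ = 1.440² × 0.85 × 0.15 / 0.044² ≈ 136.56, so n₀ = 137.
Finite population correction with N = 537: n = n₀ / (1 + (n₀−1)/N) = 137 / (1 + 136/537) = 137 / 1.2533 ≈ 109.32.
Rounding up, n = 110.

110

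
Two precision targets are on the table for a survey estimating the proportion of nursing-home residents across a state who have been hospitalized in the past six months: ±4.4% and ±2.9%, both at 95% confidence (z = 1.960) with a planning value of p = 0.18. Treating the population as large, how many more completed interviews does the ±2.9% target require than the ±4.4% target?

382

At ±4.4%: n = 1.960² × 0.1476 / 0.044² ≈ 292.88 → 293.
At ±2.9%: n = 1.960² × 0.1476 / 0.029² ≈ 674.22 → 675.
Additional respondents: 675 − 293 = 382.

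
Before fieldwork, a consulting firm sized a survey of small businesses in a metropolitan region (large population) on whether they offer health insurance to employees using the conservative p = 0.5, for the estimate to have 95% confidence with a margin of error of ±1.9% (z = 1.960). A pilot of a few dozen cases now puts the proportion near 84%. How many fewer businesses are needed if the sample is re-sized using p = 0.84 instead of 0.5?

Conservative (p = 0.5): n = 1.960² × 0.25 / 0.019² ≈ 2660.39 → 2661.
Using p = 0.84: p(1−p) = 0.1344, so n = 1.960² × 0.1344 / 0.019² ≈ 1430.22 → 1431.
Reduction: 2661 − 1431 = 1230.

1230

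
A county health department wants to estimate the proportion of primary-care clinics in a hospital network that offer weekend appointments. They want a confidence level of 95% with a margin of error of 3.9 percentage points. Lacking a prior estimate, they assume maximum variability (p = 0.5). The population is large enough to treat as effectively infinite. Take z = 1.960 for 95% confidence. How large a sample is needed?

With p = 0.5, p(1−p) = 0.25.
n = z²·p(1−p)/E² = 1.960² × 0.2500 / 0.039² = 3.8416 × 0.2500 / 0.001521 ≈ 631.43.
Rounding up gives n = 632.

632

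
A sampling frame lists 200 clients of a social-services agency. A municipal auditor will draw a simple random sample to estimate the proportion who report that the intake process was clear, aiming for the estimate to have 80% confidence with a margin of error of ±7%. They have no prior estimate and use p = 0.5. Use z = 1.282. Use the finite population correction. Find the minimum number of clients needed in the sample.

Unadjusted: n₀ = 1.282² × 0.50 × 0.50 / 0.070² ≈ 83.85, so n₀ = 84.
Finite population correction with N = 200: n = n₀ / (1 + (n₀−1)/N) = 84 / (1 + 83/200) = 84 / 1.4150 ≈ 59.36.
Rounding up, n = 60.

60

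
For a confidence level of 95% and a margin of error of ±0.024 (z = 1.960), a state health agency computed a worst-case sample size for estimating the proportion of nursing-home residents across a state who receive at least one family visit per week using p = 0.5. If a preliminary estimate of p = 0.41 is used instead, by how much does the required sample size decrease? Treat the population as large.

54

Conservative (p = 0.5): n = 1.960² × 0.25 / 0.024² ≈ 1667.36 → 1668.
Using p = 0.41: p(1−p) = 0.2419, so n = 1.960² × 0.2419 / 0.024² ≈ 1613.34 → 1614.
Reduction: 1668 − 1614 = 54.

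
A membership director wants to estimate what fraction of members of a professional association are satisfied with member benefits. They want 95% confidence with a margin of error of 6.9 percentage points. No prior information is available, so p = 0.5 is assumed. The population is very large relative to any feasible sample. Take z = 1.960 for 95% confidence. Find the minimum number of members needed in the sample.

With p = 0.5, p(1−p) = 0.25.
n = z²·p(1−p)/E² = 1.960² × 0.2500 / 0.069² = 3.8416 × 0.2500 / 0.004761 ≈ 201.72.
Rounding up gives n = 202.

202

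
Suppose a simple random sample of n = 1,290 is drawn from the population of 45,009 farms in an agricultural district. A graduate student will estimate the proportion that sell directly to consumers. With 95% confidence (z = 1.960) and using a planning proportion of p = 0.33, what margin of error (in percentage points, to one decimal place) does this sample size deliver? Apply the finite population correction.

2.5

Finite-population factor: (N−n)/(N−1) = (45009−1290)/(45009−1) = 0.9714.
SE(p̂) = √[p(1−p)/n · (N−n)/(N−1)] = √[0.2211/1290 × 0.9714] = 0.01290.
E = z × SE = 1.960 × 0.01290 = 0.02529 ≈ 2.5 percentage points.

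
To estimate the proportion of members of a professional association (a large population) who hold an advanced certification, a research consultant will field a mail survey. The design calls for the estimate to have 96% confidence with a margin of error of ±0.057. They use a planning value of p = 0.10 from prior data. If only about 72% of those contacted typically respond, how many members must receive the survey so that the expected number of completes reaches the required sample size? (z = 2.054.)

163

Completed interviews needed: n₀ = 2.054² × 0.0900 / 0.057² ≈ 116.87 → 117.
At a 72% response rate, contacts needed = 117 / 0.72 ≈ 162.50 → 163.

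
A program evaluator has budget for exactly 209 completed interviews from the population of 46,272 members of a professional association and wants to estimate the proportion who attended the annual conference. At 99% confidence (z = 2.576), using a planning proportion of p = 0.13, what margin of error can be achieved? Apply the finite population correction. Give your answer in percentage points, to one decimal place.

Finite-population factor: (N−n)/(N−1) = (46272−209)/(46272−1) = 0.9955.
SE(p̂) = √[p(1−p)/n · (N−n)/(N−1)] = √[0.1131/209 × 0.9955] = 0.02321.
E = z × SE = 2.576 × 0.02321 = 0.05979 ≈ 6.0 percentage points.

6.0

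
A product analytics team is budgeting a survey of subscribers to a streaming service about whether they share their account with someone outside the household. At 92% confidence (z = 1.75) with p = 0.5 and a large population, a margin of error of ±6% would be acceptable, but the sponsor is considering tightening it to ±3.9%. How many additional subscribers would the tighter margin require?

291

At ±6%: n = 1.75² × 0.2500 / 0.060² ≈ 212.67 → 213.
At ±3.9%: n = 1.75² × 0.2500 / 0.039² ≈ 503.37 → 504.
Additional respondents: 504 − 213 = 291.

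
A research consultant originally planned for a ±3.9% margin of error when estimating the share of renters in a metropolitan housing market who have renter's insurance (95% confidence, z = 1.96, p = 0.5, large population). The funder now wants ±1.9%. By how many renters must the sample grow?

2029

At ±3.9%: n = 1.96² × 0.2500 / 0.039² ≈ 631.43 → 632.
At ±1.9%: n = 1.96² × 0.2500 / 0.019² ≈ 2660.39 → 2661.
Additional respondents: 2661 − 632 = 2029.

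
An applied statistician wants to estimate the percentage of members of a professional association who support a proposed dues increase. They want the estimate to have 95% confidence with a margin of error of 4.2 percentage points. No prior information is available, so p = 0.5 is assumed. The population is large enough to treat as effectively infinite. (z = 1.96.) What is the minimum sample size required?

545

With p = 0.5, p(1−p) = 0.25.
n = z²·p(1−p)/E² = 1.96² × 0.2500 / 0.042² = 3.8416 × 0.2500 / 0.001764 ≈ 544.44.
Rounding up gives n = 545.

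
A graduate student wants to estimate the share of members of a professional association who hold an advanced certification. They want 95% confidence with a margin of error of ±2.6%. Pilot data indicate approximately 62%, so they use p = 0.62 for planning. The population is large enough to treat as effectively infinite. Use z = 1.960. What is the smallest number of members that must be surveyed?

With p = 0.62, p(1−p) = 0.2356.
n = z²·p(1−p)/E² = 1.960² × 0.2356 / 0.026² = 3.8416 × 0.2356 / 0.000676 ≈ 1338.88.
Rounding up gives n = 1339.

1339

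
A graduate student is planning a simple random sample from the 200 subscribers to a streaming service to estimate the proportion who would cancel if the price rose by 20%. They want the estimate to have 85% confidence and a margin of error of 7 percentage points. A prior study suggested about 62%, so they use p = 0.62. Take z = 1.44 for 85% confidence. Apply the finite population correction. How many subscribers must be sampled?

Unadjusted: n₀ = 1.44² × 0.62 × 0.38 / 0.070² ≈ 99.70, so n₀ = 100.
Finite population correction with N = 200: n = n₀ / (1 + (n₀−1)/N) = 100 / (1 + 99/200) = 100 / 1.4950 ≈ 66.89.
Rounding up, n = 67.

67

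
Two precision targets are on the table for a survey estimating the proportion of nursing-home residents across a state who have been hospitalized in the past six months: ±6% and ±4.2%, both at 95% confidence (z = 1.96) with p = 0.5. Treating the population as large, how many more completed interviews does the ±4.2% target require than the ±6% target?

At ±6%: n = 1.96² × 0.2500 / 0.060² ≈ 266.78 → 267.
At ±4.2%: n = 1.96² × 0.2500 / 0.042² ≈ 544.44 → 545.
Additional respondents: 545 − 267 = 278.

278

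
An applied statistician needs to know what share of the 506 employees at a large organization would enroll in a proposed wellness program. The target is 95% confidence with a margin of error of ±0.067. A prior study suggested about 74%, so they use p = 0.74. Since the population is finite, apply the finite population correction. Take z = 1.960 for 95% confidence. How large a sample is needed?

125

Unadjusted: n₀ = 1.960² × 0.74 × 0.26 / 0.067² ≈ 164.65, so n₀ = 165.
Finite population correction with N = 506: n = n₀ / (1 + (n₀−1)/N) = 165 / (1 + 164/506) = 165 / 1.3241 ≈ 124.61.
Rounding up, n = 125.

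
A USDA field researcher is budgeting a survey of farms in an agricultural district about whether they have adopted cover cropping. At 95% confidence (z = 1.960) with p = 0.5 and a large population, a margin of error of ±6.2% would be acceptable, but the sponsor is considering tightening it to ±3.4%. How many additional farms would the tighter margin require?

581

At ±6.2%: n = 1.960² × 0.2500 / 0.062² ≈ 249.84 → 250.
At ±3.4%: n = 1.960² × 0.2500 / 0.034² ≈ 830.80 → 831.
Additional respondents: 831 − 250 = 581.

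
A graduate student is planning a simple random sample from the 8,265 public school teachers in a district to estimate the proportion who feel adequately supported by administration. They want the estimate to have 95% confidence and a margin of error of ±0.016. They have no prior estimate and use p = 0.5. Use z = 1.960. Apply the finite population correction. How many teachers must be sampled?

2581

Unadjusted: n₀ = 1.960² × 0.50 × 0.50 / 0.016² ≈ 3751.56, so n₀ = 3752.
Finite population correction with N = 8,265: n = n₀ / (1 + (n₀−1)/N) = 3752 / (1 + 3751/8265) = 3752 / 1.4538 ≈ 2580.75.
Rounding up, n = 2581.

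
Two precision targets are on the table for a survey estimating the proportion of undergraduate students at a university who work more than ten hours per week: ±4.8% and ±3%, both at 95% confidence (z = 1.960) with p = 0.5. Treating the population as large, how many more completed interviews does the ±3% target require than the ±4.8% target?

651

At ±4.8%: n = 1.960² × 0.2500 / 0.048² ≈ 416.84 → 417.
At ±3%: n = 1.960² × 0.2500 / 0.030² ≈ 1067.11 → 1068.
Additional respondents: 1068 − 417 = 651.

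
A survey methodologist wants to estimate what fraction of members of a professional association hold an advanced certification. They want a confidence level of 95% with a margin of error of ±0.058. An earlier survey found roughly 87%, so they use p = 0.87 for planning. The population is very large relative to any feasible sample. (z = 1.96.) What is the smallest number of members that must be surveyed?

With p = 0.87, p(1−p) = 0.1131.
n = z²·p(1−p)/E² = 1.96² × 0.1131 / 0.058² = 3.8416 × 0.1131 / 0.003364 ≈ 129.16.
Rounding up gives n = 130.

130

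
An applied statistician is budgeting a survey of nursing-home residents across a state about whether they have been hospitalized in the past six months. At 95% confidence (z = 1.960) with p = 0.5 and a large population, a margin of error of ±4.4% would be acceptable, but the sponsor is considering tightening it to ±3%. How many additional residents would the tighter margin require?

At ±4.4%: n = 1.960² × 0.2500 / 0.044² ≈ 496.07 → 497.
At ±3%: n = 1.960² × 0.2500 / 0.030² ≈ 1067.11 → 1068.
Additional respondents: 1068 − 497 = 571.

571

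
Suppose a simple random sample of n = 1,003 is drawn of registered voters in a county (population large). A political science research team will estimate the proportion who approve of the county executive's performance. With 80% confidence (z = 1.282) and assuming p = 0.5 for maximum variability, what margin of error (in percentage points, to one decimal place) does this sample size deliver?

2.0

SE(p̂) = √[p(1−p)/n] = √[0.2500/1003] = 0.01579.
E = z × SE = 1.282 × 0.01579 = 0.02024, or 2.0 percentage points.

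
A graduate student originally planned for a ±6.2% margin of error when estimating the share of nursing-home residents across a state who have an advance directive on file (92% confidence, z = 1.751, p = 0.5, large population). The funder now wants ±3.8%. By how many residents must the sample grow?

331

At ±6.2%: n = 1.751² × 0.2500 / 0.062² ≈ 199.40 → 200.
At ±3.8%: n = 1.751² × 0.2500 / 0.038² ≈ 530.82 → 531.
Additional respondents: 531 − 200 = 331.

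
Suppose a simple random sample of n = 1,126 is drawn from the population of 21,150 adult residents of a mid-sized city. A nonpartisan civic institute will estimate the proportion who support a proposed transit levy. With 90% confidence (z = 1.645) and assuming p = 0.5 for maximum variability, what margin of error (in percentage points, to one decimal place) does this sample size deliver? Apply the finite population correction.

2.4

Finite-population factor: (N−n)/(N−1) = (21150−1126)/(21150−1) = 0.9468.
SE(p̂) = √[p(1−p)/n · (N−n)/(N−1)] = √[0.2500/1126 × 0.9468] = 0.01450.
E = z × SE = 1.645 × 0.01450 = 0.02385 ≈ 2.4 percentage points.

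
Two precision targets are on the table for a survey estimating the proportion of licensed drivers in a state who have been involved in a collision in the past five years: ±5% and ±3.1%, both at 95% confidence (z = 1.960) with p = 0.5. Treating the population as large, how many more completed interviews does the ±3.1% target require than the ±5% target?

At ±5%: n = 1.960² × 0.2500 / 0.050² ≈ 384.16 → 385.
At ±3.1%: n = 1.960² × 0.2500 / 0.031² ≈ 999.38 → 1000.
Additional respondents: 1000 − 385 = 615.

615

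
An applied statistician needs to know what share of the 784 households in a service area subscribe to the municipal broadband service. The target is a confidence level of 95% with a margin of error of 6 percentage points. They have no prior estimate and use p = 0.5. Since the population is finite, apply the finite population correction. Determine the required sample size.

For 95% confidence, z = 1.960.
Unadjusted: n₀ = 1.960² × 0.50 × 0.50 / 0.060² ≈ 266.78, so n₀ = 267.
Finite population correction with N = 784: n = n₀ / (1 + (n₀−1)/N) = 267 / (1 + 266/784) = 267 / 1.3393 ≈ 199.36.
Rounding up, n = 200.

200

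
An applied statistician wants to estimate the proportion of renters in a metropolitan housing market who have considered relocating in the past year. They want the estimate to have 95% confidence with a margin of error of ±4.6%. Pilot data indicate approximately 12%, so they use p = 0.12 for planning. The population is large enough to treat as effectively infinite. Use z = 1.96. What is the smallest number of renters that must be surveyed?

192

With p = 0.12, p(1−p) = 0.1056.
n = z²·p(1−p)/E² = 1.96² × 0.1056 / 0.046² = 3.8416 × 0.1056 / 0.002116 ≈ 191.72.
Rounding up gives n = 192.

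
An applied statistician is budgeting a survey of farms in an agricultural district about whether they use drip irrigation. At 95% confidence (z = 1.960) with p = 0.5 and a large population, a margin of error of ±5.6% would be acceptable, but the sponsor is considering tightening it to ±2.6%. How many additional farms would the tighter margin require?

1114

At ±5.6%: n = 1.960² × 0.2500 / 0.056² ≈ 306.25 → 307.
At ±2.6%: n = 1.960² × 0.2500 / 0.026² ≈ 1420.71 → 1421.
Additional respondents: 1421 − 307 = 1114.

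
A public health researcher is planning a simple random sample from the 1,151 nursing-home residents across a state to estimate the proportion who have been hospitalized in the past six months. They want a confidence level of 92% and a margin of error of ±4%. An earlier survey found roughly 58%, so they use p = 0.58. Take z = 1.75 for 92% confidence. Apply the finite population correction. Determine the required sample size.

333

Unadjusted: n₀ = 1.75² × 0.58 × 0.42 / 0.040² ≈ 466.27, so n₀ = 467.
Finite population correction with N = 1,151: n = n₀ / (1 + (n₀−1)/N) = 467 / (1 + 466/1151) = 467 / 1.4049 ≈ 332.42.
Rounding up, n = 333.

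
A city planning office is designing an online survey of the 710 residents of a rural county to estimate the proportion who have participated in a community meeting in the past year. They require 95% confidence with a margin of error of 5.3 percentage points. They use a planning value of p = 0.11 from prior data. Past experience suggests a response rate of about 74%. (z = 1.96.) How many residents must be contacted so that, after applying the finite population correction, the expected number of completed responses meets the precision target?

153

Completed interviews needed (unadjusted): n₀ = 1.96² × 0.0979 / 0.053² ≈ 133.89 → 134.
FPC for N = 710: n = 134 / (1 + 133/710) = 134 / 1.1873 ≈ 112.86 → 113.
At a 74% response rate, contacts needed = 113 / 0.74 ≈ 152.70 → 153.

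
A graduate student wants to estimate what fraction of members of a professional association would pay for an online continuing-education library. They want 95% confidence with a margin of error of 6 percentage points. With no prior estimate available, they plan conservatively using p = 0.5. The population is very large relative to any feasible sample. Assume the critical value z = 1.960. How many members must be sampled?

267

With p = 0.5, p(1−p) = 0.25.
n = z²·p(1−p)/E² = 1.960² × 0.2500 / 0.060² = 3.8416 × 0.2500 / 0.003600 ≈ 266.78.
Rounding up gives n = 267.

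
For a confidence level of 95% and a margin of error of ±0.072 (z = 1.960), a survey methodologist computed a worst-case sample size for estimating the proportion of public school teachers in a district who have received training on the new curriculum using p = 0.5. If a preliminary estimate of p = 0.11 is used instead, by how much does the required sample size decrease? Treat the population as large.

Conservative (p = 0.5): n = 1.960² × 0.25 / 0.072² ≈ 185.26 → 186.
Using p = 0.11: p(1−p) = 0.0979, so n = 1.960² × 0.0979 / 0.072² ≈ 72.55 → 73.
Reduction: 186 − 73 = 113.

113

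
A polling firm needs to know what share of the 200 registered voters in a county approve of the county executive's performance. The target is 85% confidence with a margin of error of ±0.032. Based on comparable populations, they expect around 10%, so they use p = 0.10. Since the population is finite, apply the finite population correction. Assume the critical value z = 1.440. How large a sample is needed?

Unadjusted: n₀ = 1.440² × 0.10 × 0.90 / 0.032² ≈ 182.25, so n₀ = 183.
Finite population correction with N = 200: n = n₀ / (1 + (n₀−1)/N) = 183 / (1 + 182/200) = 183 / 1.9100 ≈ 95.81.
Rounding up, n = 96.

96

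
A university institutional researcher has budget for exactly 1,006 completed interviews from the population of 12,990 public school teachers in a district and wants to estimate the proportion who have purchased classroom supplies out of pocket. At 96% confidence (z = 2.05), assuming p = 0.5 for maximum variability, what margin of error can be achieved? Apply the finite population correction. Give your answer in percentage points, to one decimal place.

3.1

Finite-population factor: (N−n)/(N−1) = (12990−1006)/(12990−1) = 0.9226.
SE(p̂) = √[p(1−p)/n · (N−n)/(N−1)] = √[0.2500/1006 × 0.9226] = 0.01514.
E = z × SE = 2.05 × 0.01514 = 0.03104 ≈ 3.1 percentage points.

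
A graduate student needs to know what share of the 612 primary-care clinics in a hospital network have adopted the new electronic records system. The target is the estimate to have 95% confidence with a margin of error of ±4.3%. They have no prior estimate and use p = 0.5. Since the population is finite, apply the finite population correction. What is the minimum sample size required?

282

For 95% confidence, z = 1.960.
Unadjusted: n₀ = 1.960² × 0.50 × 0.50 / 0.043² ≈ 519.42, so n₀ = 520.
Finite population correction with N = 612: n = n₀ / (1 + (n₀−1)/N) = 520 / (1 + 519/612) = 520 / 1.8480 ≈ 281.38.
Rounding up, n = 282.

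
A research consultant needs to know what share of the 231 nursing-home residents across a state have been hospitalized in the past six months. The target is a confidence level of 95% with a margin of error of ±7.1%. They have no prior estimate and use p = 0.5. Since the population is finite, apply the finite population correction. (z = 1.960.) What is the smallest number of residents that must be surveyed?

Unadjusted: n₀ = 1.960² × 0.50 × 0.50 / 0.071² ≈ 190.52, so n₀ = 191.
Finite population correction with N = 231: n = n₀ / (1 + (n₀−1)/N) = 191 / (1 + 190/231) = 191 / 1.8225 ≈ 104.80.
Rounding up, n = 105.

105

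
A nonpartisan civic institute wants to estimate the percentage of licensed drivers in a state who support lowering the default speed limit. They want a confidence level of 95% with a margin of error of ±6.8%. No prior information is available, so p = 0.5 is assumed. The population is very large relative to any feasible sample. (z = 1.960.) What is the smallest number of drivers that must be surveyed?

208

With p = 0.5, p(1−p) = 0.25.
n = z²·p(1−p)/E² = 1.960² × 0.2500 / 0.068² = 3.8416 × 0.2500 / 0.004624 ≈ 207.70.
Rounding up gives n = 208.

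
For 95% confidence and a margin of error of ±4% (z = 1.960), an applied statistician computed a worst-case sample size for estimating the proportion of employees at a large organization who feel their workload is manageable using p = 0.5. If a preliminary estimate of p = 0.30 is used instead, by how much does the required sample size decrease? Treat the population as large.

Conservative (p = 0.5): n = 1.960² × 0.25 / 0.040² ≈ 600.25 → 601.
Using p = 0.30: p(1−p) = 0.2100, so n = 1.960² × 0.2100 / 0.040² ≈ 504.21 → 505.
Reduction: 601 − 505 = 96.

96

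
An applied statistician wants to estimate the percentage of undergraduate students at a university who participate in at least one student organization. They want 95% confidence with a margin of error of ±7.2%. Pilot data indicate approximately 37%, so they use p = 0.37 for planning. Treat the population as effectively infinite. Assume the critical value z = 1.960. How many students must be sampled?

173

With p = 0.37, p(1−p) = 0.2331.
n = z²·p(1−p)/E² = 1.960² × 0.2331 / 0.072² = 3.8416 × 0.2331 / 0.005184 ≈ 172.74.
Rounding up gives n = 173.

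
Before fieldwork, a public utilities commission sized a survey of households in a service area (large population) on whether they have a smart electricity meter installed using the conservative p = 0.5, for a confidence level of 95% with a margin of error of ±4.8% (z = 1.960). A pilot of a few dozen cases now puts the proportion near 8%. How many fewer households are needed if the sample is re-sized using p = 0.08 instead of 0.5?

294

Conservative (p = 0.5): n = 1.960² × 0.25 / 0.048² ≈ 416.84 → 417.
Using p = 0.08: p(1−p) = 0.0736, so n = 1.960² × 0.0736 / 0.048² ≈ 122.72 → 123.
Reduction: 417 − 123 = 294.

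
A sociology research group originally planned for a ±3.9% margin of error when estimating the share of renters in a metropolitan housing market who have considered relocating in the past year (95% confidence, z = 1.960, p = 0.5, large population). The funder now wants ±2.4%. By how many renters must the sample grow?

At ±3.9%: n = 1.960² × 0.2500 / 0.039² ≈ 631.43 → 632.
At ±2.4%: n = 1.960² × 0.2500 / 0.024² ≈ 1667.36 → 1668.
Additional respondents: 1668 − 632 = 1036.

1036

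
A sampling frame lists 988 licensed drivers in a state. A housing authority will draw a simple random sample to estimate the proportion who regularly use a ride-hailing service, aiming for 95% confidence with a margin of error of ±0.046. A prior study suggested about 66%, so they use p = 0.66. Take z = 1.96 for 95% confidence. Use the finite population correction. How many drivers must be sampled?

289

Unadjusted: n₀ = 1.96² × 0.66 × 0.34 / 0.046² ≈ 407.40, so n₀ = 408.
Finite population correction with N = 988: n = n₀ / (1 + (n₀−1)/N) = 408 / (1 + 407/988) = 408 / 1.4119 ≈ 288.96.
Rounding up, n = 289.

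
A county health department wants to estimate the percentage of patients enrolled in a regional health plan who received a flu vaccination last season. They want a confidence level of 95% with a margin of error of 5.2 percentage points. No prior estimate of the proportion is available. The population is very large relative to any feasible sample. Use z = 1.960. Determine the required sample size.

With no prior estimate, use p = 0.5, giving p(1−p) = 0.25.
n = z²·p(1−p)/E² = 1.960² × 0.2500 / 0.052² = 3.8416 × 0.2500 / 0.002704 ≈ 355.18.
Rounding up gives n = 356.

356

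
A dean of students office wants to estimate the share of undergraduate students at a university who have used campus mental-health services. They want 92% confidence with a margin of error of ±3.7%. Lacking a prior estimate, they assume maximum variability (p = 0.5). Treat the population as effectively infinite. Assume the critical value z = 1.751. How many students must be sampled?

With p = 0.5, p(1−p) = 0.25.
n = z²·p(1−p)/E² = 1.751² × 0.2500 / 0.037² = 3.0660 × 0.2500 / 0.001369 ≈ 559.90.
Rounding up gives n = 560.

560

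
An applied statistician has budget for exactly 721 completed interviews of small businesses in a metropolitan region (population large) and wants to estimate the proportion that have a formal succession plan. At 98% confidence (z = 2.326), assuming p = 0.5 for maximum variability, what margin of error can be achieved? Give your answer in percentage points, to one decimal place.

4.3

SE(p̂) = √[p(1−p)/n] = √[0.2500/721] = 0.01862.
E = z × SE = 2.326 × 0.01862 = 0.04331, or 4.3 percentage points.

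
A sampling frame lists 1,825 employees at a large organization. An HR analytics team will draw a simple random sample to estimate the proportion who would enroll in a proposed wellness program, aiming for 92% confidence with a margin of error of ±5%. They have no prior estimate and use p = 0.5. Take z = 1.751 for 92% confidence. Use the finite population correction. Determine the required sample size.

Unadjusted: n₀ = 1.751² × 0.50 × 0.50 / 0.050² ≈ 306.60, so n₀ = 307.
Finite population correction with N = 1,825: n = n₀ / (1 + (n₀−1)/N) = 307 / (1 + 306/1825) = 307 / 1.1677 ≈ 262.92.
Rounding up, n = 263.

263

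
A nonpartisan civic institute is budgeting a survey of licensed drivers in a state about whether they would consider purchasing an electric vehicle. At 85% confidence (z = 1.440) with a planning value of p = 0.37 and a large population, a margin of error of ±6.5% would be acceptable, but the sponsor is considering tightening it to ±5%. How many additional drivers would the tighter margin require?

79

At ±6.5%: n = 1.440² × 0.2331 / 0.065² ≈ 114.40 → 115.
At ±5%: n = 1.440² × 0.2331 / 0.050² ≈ 193.34 → 194.
Additional respondents: 194 − 115 = 79.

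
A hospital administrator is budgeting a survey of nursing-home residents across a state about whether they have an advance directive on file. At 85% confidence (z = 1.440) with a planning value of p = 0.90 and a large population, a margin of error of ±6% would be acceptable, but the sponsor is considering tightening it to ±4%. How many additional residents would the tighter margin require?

At ±6%: n = 1.440² × 0.0900 / 0.060² ≈ 51.84 → 52.
At ±4%: n = 1.440² × 0.0900 / 0.040² ≈ 116.64 → 117.
Additional respondents: 117 − 52 = 65.

65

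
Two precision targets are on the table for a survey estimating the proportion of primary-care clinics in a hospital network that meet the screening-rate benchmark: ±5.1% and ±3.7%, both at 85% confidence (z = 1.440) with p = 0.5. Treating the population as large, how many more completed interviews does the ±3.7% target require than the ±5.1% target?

At ±5.1%: n = 1.440² × 0.2500 / 0.051² ≈ 199.31 → 200.
At ±3.7%: n = 1.440² × 0.2500 / 0.037² ≈ 378.67 → 379.
Additional respondents: 379 − 200 = 179.

179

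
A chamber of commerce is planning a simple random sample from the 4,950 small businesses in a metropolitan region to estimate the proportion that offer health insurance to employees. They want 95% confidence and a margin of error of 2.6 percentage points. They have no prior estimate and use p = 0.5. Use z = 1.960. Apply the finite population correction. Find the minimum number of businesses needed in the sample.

Unadjusted: n₀ = 1.960² × 0.50 × 0.50 / 0.026² ≈ 1420.71, so n₀ = 1421.
Finite population correction with N = 4,950: n = n₀ / (1 + (n₀−1)/N) = 1421 / (1 + 1420/4950) = 1421 / 1.2869 ≈ 1104.23.
Rounding up, n = 1105.

1105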